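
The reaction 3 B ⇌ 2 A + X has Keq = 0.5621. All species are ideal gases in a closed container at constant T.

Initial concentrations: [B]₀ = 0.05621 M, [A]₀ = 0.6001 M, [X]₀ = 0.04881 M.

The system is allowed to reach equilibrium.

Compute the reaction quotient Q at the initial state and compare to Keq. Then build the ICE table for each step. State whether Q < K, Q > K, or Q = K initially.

Q₀ = 98.97 vs Keq = 0.5621 ⇒ Q>K, reverse
Step 1:
                    B           A           X
  Initial     0.05621      0.6001     0.04881
  Change       0.1153    -0.07689    -0.03844
  Equil        0.1715      0.5232     0.01037
  solve Keq expr → x = -0.03844; check Q = 0.5621

Q₀ = 98.97; Q > K (proceeds reverse)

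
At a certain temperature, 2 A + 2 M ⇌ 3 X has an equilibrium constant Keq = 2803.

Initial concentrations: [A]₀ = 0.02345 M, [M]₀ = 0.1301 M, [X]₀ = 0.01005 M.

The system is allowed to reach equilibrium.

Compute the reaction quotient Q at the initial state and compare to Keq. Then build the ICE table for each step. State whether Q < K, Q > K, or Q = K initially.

Q₀ = 0.1091; Q < K (proceeds forward)

Q₀ = 0.1091 vs Keq = 2803 ⇒ Q<K, forward
Step 1:
                  A         M         X
  I         0.02345    0.1301   0.01005
  C         -0.0219   -0.0219   0.03285
  E        0.001551    0.1082    0.0429
  solve Keq expr → x = 0.01095; check Q = 2803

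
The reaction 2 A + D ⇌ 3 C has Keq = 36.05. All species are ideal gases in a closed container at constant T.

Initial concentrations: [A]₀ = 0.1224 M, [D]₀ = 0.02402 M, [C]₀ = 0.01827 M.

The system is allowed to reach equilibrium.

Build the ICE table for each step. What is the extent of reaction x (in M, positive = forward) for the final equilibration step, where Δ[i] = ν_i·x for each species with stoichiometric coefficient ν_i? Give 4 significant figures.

Q₀ = 0.01695 vs Keq = 36.05 ⇒ Q<K, forward
Step 1:
                    A           D           C
  I            0.1224     0.02402     0.01827
  C          -0.04304    -0.02152     0.06455
  E           0.07936    0.002502     0.08282
  solve Keq expr → x = 0.02152; check Q = 36.05

x = 0.02152 M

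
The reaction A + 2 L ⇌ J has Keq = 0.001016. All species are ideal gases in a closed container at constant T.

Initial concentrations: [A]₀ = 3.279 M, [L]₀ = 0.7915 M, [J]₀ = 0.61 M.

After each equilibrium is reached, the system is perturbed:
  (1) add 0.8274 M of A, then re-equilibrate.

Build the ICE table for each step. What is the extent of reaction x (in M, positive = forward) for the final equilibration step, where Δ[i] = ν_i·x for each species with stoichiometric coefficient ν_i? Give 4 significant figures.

x = 0.003166 M

Q₀ = 0.297 vs Keq = 0.001016 ⇒ Q>K, reverse
Step 1:
                   A          L          J
  Initial      3.279     0.7915       0.61
  Change      0.5946      1.189    -0.5946
  Equil        3.874      1.981    0.01544
  solve Keq expr → x = -0.5946; check Q = 0.001016
Then add 0.8274 M of A.
Step 2:
                   A          L          J
  Initial      4.701      1.981    0.01544
  Change   -0.003166  -0.006331   0.003166
  Equil        4.698      1.974     0.0186
  solve Keq expr → x = 0.003166; check Q = 0.001016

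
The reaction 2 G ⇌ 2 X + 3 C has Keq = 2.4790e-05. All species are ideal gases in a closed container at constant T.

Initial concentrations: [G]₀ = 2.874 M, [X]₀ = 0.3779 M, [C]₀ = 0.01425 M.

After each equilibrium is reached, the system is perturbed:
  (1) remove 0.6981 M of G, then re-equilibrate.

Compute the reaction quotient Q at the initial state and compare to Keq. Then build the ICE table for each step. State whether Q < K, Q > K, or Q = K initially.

Q₀ = 5.0029e-08; Q < K (proceeds forward)

Q₀ = 5.0029e-08 vs Keq = 2.4790e-05 ⇒ Q<K, forward
Step 1:
                   G          X          C
  init         2.874     0.3779    0.01425
  Δ         -0.05793    0.05793     0.0869
  eq           2.816     0.4358     0.1012
  solve Keq expr → x = 0.02897; check Q = 2.4790e-05
Then remove 0.6981 M of G.
Step 2:
                   G          X          C
  init         2.118     0.4358     0.1012
  Δ          0.01056   -0.01056   -0.01584
  eq           2.129     0.4253    0.08532
  solve Keq expr → x = -0.005279; check Q = 2.4790e-05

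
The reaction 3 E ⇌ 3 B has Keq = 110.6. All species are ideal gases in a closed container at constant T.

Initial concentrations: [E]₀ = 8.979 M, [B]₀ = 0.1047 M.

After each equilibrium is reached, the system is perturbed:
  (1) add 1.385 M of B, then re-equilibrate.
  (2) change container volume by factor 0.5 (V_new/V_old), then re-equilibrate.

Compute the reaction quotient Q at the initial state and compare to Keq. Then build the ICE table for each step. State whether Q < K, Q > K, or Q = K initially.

Q₀ = 1.5855e-06 vs Keq = 110.6 ⇒ Q<K, forward
Step 1:
                   E          B
  init         8.979     0.1047
  Δ           -7.413      7.413
  eq           1.566      7.518
  solve Keq expr → x = 2.471; check Q = 110.6
Then add 1.385 M of B.
Step 2:
                   E          B
  init         1.566      8.903
  Δ           0.2388    -0.2388
  eq           1.805      8.664
  solve Keq expr → x = -0.0796; check Q = 110.6
Then change container volume by factor 0.5 (V_new/V_old).
Step 3:
                   E          B
  init          3.61      17.33
  Δ                0          0
  eq            3.61      17.33
  solve Keq expr → x = 0; check Q = 110.6

Q₀ = 1.5855e-06; Q < K (proceeds forward)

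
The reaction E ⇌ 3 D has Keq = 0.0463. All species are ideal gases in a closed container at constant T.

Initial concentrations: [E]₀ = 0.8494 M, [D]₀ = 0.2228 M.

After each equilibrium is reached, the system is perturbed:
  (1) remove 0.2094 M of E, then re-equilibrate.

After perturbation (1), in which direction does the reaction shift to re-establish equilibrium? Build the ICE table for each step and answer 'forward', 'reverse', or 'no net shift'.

Direction: reverse

Q₀ = 0.01302 vs Keq = 0.0463 ⇒ Q<K, forward
Step 1:
                  E         D
  init       0.8494    0.2228
  Δ         -0.0374    0.1122
  eq          0.812     0.335
  solve Keq expr → x = 0.0374; check Q = 0.0463
Then remove 0.2094 M of E.
Step 2:
                  E         D
  init       0.6026     0.335
  Δ         0.01001  -0.03003
  eq         0.6126     0.305
  solve Keq expr → x = -0.01001; check Q = 0.0463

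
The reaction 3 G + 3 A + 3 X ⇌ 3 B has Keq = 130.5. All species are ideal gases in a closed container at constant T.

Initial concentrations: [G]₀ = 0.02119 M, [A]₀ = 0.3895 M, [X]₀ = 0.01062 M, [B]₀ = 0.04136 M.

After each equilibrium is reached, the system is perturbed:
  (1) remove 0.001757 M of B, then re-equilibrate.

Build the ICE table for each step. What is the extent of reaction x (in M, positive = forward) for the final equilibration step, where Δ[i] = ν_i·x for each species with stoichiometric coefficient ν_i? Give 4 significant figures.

x = 4.7536e-04 M

Q₀ = 1.0506e+08 vs Keq = 130.5 ⇒ Q>K, reverse
Step 1:
                  G         A         X         B
  I         0.02119    0.3895   0.01062   0.04136
  C         0.03568   0.03568   0.03568  -0.03568
  E         0.05687    0.4252    0.0463  0.005679
  solve Keq expr → x = -0.01189; check Q = 130.5
Then remove 0.001757 M of B.
Step 2:
                  G         A         X         B
  I         0.05687    0.4252    0.0463  0.003922
  C       -0.001426 -0.001426 -0.001426  0.001426
  E         0.05545    0.4238   0.04488  0.005348
  solve Keq expr → x = 4.7536e-04; check Q = 130.5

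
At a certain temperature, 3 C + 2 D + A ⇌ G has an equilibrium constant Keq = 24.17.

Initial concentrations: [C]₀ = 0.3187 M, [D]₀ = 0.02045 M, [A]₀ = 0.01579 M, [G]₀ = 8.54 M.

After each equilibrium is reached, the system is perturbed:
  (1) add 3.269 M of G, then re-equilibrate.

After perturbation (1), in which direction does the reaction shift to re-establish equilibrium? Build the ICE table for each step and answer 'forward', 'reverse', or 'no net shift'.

Direction: reverse

Q₀ = 3.9952e+07 vs Keq = 24.17 ⇒ Q>K, reverse
Step 1:
                    C           D           A           G
  init         0.3187     0.02045     0.01579        8.54
  Δ            0.9796      0.6531      0.3265     -0.3265
  eq            1.298      0.6735      0.3423       8.213
  solve Keq expr → x = -0.3265; check Q = 24.17
Then add 3.269 M of G.
Step 2:
                    C           D           A           G
  init          1.298      0.6735      0.3423       11.48
  Δ            0.0651      0.0434      0.0217     -0.0217
  eq            1.363      0.7169       0.364       11.46
  solve Keq expr → x = -0.0217; check Q = 24.17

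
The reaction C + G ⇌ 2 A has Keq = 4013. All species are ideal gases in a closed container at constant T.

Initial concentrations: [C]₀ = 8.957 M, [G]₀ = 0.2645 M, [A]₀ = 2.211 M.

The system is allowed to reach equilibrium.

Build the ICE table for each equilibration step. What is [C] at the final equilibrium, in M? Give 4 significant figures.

[C]_eq = 8.693 M

Q₀ = 2.063 vs Keq = 4013 ⇒ Q<K, forward
Step 1:
                  C         G         A
  init        8.957    0.2645     2.211
  Δ         -0.2643   -0.2643    0.5286
  eq          8.693 2.1515e-04      2.74
  solve Keq expr → x = 0.2643; check Q = 4013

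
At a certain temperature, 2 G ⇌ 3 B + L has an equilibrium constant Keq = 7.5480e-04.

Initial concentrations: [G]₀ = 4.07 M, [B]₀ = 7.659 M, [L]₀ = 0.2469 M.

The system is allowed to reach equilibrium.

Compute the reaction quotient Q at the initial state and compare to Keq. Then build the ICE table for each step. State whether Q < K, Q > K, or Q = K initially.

Q₀ = 6.697 vs Keq = 7.5480e-04 ⇒ Q>K, reverse
Step 1:
                    G           B           L
  Initial        4.07       7.659      0.2469
  Change       0.4937     -0.7406     -0.2469
  Equil         4.564       6.918  4.7472e-05
  solve Keq expr → x = -0.2469; check Q = 7.5480e-04

Q₀ = 6.697; Q > K (proceeds reverse)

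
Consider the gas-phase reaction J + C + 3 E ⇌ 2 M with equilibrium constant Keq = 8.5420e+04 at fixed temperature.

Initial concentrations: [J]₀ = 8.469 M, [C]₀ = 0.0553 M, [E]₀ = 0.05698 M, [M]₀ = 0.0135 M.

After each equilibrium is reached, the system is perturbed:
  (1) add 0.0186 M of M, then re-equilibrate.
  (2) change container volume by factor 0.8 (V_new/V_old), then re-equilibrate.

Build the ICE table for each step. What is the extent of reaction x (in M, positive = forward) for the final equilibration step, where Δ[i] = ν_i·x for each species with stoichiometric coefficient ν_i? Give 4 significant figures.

x = 4.3467e-04 M

Q₀ = 2.104 vs Keq = 8.5420e+04 ⇒ Q<K, forward
Step 1:
                  J         C         E         M
  init        8.469    0.0553   0.05698    0.0135
  Δ        -0.01752  -0.01752  -0.05256   0.03504
  eq          8.451   0.03778  0.004421   0.04854
  solve Keq expr → x = 0.01752; check Q = 8.5420e+04
Then add 0.0186 M of M.
Step 2:
                  J         C         E         M
  init        8.451   0.03778  0.004421   0.06714
  Δ       3.3804e-04 3.3804e-04  0.001014 -6.7608e-04
  eq          8.452   0.03812  0.005435   0.06646
  solve Keq expr → x = -3.3804e-04; check Q = 8.5420e+04
Then change container volume by factor 0.8 (V_new/V_old).
Step 3:
                  J         C         E         M
  init        10.56   0.04765  0.006793   0.08308
  Δ       -4.3467e-04 -4.3467e-04 -0.001304 8.6934e-04
  eq          10.56   0.04721  0.005489   0.08395
  solve Keq expr → x = 4.3467e-04; check Q = 8.5420e+04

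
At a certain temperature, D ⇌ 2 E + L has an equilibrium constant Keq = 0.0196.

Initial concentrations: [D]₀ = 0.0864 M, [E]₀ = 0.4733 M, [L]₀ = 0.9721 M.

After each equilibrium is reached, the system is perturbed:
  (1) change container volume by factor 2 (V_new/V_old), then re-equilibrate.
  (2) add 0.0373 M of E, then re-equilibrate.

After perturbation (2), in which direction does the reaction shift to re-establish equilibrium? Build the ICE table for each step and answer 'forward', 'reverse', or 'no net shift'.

Q₀ = 2.52 vs Keq = 0.0196 ⇒ Q>K, reverse
Step 1:
                  D         E         L
  I          0.0864    0.4733    0.9721
  C          0.1946   -0.3891   -0.1946
  E           0.281   0.08416    0.7775
  solve Keq expr → x = -0.1946; check Q = 0.0196
Then change container volume by factor 2 (V_new/V_old).
Step 2:
                  D         E         L
  I          0.1405   0.04208    0.3888
  C        -0.01748   0.03496   0.01748
  E           0.123   0.07704    0.4062
  solve Keq expr → x = 0.01748; check Q = 0.0196
Then add 0.0373 M of E.
Step 3:
                  D         E         L
  I           0.123    0.1143    0.4062
  C         0.01549  -0.03099  -0.01549
  E          0.1385   0.08335    0.3907
  solve Keq expr → x = -0.01549; check Q = 0.0196

Direction: reverse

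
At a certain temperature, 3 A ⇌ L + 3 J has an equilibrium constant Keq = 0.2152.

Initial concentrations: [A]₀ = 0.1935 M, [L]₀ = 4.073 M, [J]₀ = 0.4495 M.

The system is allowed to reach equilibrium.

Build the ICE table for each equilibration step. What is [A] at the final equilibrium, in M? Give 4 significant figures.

Q₀ = 51.06 vs Keq = 0.2152 ⇒ Q>K, reverse
Step 1:
                  A         L         J
  I          0.1935     4.073    0.4495
  C          0.2731  -0.09103   -0.2731
  E          0.4666     3.982    0.1764
  solve Keq expr → x = -0.09103; check Q = 0.2152

[A]_eq = 0.4666 M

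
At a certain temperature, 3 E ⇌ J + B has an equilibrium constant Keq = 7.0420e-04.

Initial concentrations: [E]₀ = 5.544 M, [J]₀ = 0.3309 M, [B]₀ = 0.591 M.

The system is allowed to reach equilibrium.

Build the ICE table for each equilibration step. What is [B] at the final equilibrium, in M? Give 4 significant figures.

[B]_eq = 0.5192 M

Q₀ = 0.001148 vs Keq = 7.0420e-04 ⇒ Q>K, reverse
Step 1:
                   E          J          B
  Initial      5.544     0.3309      0.591
  Change      0.2154   -0.07179   -0.07179
  Equil        5.759     0.2591     0.5192
  solve Keq expr → x = -0.07179; check Q = 7.0420e-04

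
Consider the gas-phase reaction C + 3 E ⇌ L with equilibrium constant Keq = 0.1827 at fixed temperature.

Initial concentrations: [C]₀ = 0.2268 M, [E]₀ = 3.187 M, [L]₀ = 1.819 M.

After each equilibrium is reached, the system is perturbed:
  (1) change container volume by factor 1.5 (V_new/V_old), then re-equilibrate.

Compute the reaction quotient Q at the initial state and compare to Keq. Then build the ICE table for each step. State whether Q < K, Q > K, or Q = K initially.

Q₀ = 0.2478 vs Keq = 0.1827 ⇒ Q>K, reverse
Step 1:
                  C         E         L
  I          0.2268     3.187     1.819
  C          0.0413    0.1239   -0.0413
  E          0.2681     3.311     1.778
  solve Keq expr → x = -0.0413; check Q = 0.1827
Then change container volume by factor 1.5 (V_new/V_old).
Step 2:
                  C         E         L
  I          0.1787     2.207     1.185
  C          0.1386    0.4159   -0.1386
  E          0.3174     2.623     1.047
  solve Keq expr → x = -0.1386; check Q = 0.1827

Q₀ = 0.2478; Q > K (proceeds reverse)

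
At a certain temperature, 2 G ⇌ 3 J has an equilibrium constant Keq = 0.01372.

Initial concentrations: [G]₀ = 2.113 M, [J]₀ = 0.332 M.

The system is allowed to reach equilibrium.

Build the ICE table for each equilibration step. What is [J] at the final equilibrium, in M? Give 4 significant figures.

Q₀ = 0.008196 vs Keq = 0.01372 ⇒ Q<K, forward
Step 1:
                  G         J
  I           2.113     0.332
  C        -0.03828   0.05743
  E           2.075    0.3894
  solve Keq expr → x = 0.01914; check Q = 0.01372

[J]_eq = 0.3894 M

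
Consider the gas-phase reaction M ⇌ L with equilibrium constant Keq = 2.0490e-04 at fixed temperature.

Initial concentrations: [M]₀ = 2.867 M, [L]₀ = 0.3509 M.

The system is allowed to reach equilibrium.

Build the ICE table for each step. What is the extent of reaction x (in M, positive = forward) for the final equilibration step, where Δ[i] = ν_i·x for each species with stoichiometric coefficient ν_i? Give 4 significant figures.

x = -0.3502 M

Q₀ = 0.1224 vs Keq = 2.0490e-04 ⇒ Q>K, reverse
Step 1:
                    M           L
  init          2.867      0.3509
  Δ            0.3502     -0.3502
  eq            3.217  6.5921e-04
  solve Keq expr → x = -0.3502; check Q = 2.0490e-04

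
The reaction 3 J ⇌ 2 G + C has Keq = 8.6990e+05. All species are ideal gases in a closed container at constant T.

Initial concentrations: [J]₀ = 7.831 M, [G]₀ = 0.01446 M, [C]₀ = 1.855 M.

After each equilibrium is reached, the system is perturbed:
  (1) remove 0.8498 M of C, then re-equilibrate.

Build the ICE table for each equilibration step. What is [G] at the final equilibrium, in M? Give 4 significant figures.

[G]_eq = 5.203 M

Q₀ = 8.0766e-07 vs Keq = 8.6990e+05 ⇒ Q<K, forward
Step 1:
                    J           G           C
  Initial       7.831     0.01446       1.855
  Change       -7.779       5.186       2.593
  Equil       0.05171       5.201       4.448
  solve Keq expr → x = 2.593; check Q = 8.6990e+05
Then remove 0.8498 M of C.
Step 2:
                    J           G           C
  Initial     0.05171       5.201       3.598
  Change    -0.003509    0.002339     0.00117
  Equil        0.0482       5.203       3.599
  solve Keq expr → x = 0.00117; check Q = 8.6990e+05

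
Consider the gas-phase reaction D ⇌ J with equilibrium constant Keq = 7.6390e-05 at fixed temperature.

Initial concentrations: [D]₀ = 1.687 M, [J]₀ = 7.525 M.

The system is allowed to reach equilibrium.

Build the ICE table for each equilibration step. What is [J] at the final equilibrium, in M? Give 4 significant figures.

Q₀ = 4.461 vs Keq = 7.6390e-05 ⇒ Q>K, reverse
Step 1:
                  D         J
  Initial     1.687     7.525
  Change      7.524    -7.524
  Equil       9.211 7.0365e-04
  solve Keq expr → x = -7.524; check Q = 7.6390e-05

[J]_eq = 7.0365e-04 M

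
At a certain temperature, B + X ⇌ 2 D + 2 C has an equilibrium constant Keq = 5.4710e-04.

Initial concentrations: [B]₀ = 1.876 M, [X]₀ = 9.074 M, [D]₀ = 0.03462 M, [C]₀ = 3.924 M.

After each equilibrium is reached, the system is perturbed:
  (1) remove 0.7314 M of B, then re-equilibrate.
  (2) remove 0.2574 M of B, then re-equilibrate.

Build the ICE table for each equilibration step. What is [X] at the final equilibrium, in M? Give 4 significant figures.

[X]_eq = 9.083 M

Q₀ = 0.001084 vs Keq = 5.4710e-04 ⇒ Q>K, reverse
Step 1:
                   B          X          D          C
  I            1.876      9.074    0.03462      3.924
  C         0.004962   0.004962  -0.009925  -0.009925
  E            1.881      9.079     0.0247      3.914
  solve Keq expr → x = -0.004962; check Q = 5.4710e-04
Then remove 0.7314 M of B.
Step 2:
                   B          X          D          C
  I             1.15      9.079     0.0247      3.914
  C         0.002669   0.002669  -0.005338  -0.005338
  E            1.152      9.082    0.01936      3.909
  solve Keq expr → x = -0.002669; check Q = 5.4710e-04
Then remove 0.2574 M of B.
Step 3:
                   B          X          D          C
  I           0.8948      9.082    0.01936      3.909
  C         0.001138   0.001138  -0.002277  -0.002277
  E            0.896      9.083    0.01708      3.906
  solve Keq expr → x = -0.001138; check Q = 5.4710e-04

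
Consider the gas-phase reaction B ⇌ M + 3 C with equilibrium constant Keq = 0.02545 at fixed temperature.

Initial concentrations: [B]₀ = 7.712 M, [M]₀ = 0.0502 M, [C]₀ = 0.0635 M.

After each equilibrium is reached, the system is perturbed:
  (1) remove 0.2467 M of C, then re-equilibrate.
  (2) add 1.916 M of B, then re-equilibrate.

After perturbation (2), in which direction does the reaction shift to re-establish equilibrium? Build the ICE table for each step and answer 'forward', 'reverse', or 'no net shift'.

Q₀ = 1.6667e-06 vs Keq = 0.02545 ⇒ Q<K, forward
Step 1:
                    B           M           C
  init          7.712      0.0502      0.0635
  Δ           -0.2613      0.2613       0.784
  eq            7.451      0.3115      0.8475
  solve Keq expr → x = 0.2613; check Q = 0.02545
Then remove 0.2467 M of C.
Step 2:
                    B           M           C
  init          7.451      0.3115      0.6008
  Δ          -0.06433     0.06433       0.193
  eq            7.386      0.3759      0.7938
  solve Keq expr → x = 0.06433; check Q = 0.02545
Then add 1.916 M of B.
Step 3:
                    B           M           C
  init          9.302      0.3759      0.7938
  Δ          -0.01683     0.01683     0.05049
  eq            9.286      0.3927      0.8443
  solve Keq expr → x = 0.01683; check Q = 0.02545

Direction: forward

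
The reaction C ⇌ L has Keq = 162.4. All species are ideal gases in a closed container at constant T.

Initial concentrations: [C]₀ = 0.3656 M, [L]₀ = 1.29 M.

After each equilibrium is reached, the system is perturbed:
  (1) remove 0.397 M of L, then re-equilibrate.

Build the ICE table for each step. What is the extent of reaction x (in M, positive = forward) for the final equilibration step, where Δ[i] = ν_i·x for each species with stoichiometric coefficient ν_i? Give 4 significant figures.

x = 0.00243 M

Q₀ = 3.528 vs Keq = 162.4 ⇒ Q<K, forward
Step 1:
                   C          L
  Initial     0.3656       1.29
  Change     -0.3555     0.3555
  Equil      0.01013      1.645
  solve Keq expr → x = 0.3555; check Q = 162.4
Then remove 0.397 M of L.
Step 2:
                   C          L
  Initial    0.01013      1.248
  Change    -0.00243    0.00243
  Equil     0.007703      1.251
  solve Keq expr → x = 0.00243; check Q = 162.4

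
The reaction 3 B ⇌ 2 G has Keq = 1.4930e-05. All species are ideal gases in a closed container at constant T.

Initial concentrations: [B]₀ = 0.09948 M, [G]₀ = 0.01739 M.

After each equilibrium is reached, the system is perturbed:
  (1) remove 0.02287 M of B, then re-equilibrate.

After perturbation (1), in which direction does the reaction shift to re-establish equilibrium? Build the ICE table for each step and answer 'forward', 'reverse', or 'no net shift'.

Q₀ = 0.3072 vs Keq = 1.4930e-05 ⇒ Q>K, reverse
Step 1:
                  B         G
  init      0.09948   0.01739
  Δ         0.02583  -0.01722
  eq         0.1253 1.7139e-04
  solve Keq expr → x = -0.008609; check Q = 1.4930e-05
Then remove 0.02287 M of B.
Step 2:
                  B         G
  init       0.1024 1.7139e-04
  Δ       6.6880e-05 -4.4587e-05
  eq         0.1025 1.2681e-04
  solve Keq expr → x = -2.2293e-05; check Q = 1.4930e-05

Direction: reverse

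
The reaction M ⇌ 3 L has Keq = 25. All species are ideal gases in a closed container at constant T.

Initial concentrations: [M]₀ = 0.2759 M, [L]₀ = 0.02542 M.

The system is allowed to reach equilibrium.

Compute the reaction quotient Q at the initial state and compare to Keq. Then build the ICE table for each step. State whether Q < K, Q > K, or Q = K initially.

Q₀ = 5.9535e-05 vs Keq = 25 ⇒ Q<K, forward
Step 1:
                   M          L
  Initial     0.2759    0.02542
  Change     -0.2559     0.7678
  Equil      0.01996     0.7932
  solve Keq expr → x = 0.2559; check Q = 25

Q₀ = 5.9535e-05; Q < K (proceeds forward)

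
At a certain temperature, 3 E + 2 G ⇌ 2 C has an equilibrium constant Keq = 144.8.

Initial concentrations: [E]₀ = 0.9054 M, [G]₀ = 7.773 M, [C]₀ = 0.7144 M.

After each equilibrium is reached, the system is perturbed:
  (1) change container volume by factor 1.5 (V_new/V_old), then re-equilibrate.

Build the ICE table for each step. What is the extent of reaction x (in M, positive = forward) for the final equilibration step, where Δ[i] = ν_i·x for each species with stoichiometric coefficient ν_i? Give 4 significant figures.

x = -0.006439 M

Q₀ = 0.01138 vs Keq = 144.8 ⇒ Q<K, forward
Step 1:
                  E         G         C
  init       0.9054     7.773    0.7144
  Δ         -0.8453   -0.5635    0.5635
  eq        0.06009     7.209     1.278
  solve Keq expr → x = 0.2818; check Q = 144.8
Then change container volume by factor 1.5 (V_new/V_old).
Step 2:
                  E         G         C
  init      0.04006     4.806     0.852
  Δ         0.01932   0.01288  -0.01288
  eq        0.05938     4.819    0.8391
  solve Keq expr → x = -0.006439; check Q = 144.8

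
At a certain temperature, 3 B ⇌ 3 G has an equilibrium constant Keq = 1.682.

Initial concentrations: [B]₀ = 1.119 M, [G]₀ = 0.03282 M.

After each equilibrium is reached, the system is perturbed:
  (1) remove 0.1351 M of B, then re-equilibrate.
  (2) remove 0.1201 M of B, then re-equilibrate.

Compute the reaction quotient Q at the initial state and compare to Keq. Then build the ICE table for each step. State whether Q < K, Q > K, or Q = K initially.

Q₀ = 2.5230e-05; Q < K (proceeds forward)

Q₀ = 2.5230e-05 vs Keq = 1.682 ⇒ Q<K, forward
Step 1:
                   B          G
  Initial      1.119    0.03282
  Change     -0.5929     0.5929
  Equil       0.5261     0.6257
  solve Keq expr → x = 0.1976; check Q = 1.682
Then remove 0.1351 M of B.
Step 2:
                   B          G
  Initial      0.391     0.6257
  Change     0.07339   -0.07339
  Equil       0.4644     0.5523
  solve Keq expr → x = -0.02446; check Q = 1.682
Then remove 0.1201 M of B.
Step 3:
                   B          G
  Initial     0.3443     0.5523
  Change     0.06524   -0.06524
  Equil       0.4096     0.4871
  solve Keq expr → x = -0.02175; check Q = 1.682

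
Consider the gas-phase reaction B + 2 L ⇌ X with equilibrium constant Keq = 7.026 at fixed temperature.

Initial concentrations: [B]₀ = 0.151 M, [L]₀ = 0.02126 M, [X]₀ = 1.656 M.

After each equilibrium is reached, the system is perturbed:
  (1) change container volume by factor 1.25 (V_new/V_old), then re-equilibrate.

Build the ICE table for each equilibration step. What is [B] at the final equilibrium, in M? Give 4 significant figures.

[B]_eq = 0.4114 M

Q₀ = 2.4264e+04 vs Keq = 7.026 ⇒ Q>K, reverse
Step 1:
                    B           L           X
  I             0.151     0.02126       1.656
  C            0.3112      0.6223     -0.3112
  E            0.4622      0.6436       1.345
  solve Keq expr → x = -0.3112; check Q = 7.026
Then change container volume by factor 1.25 (V_new/V_old).
Step 2:
                    B           L           X
  I            0.3697      0.5148       1.076
  C           0.04166     0.08333    -0.04166
  E            0.4114      0.5982       1.034
  solve Keq expr → x = -0.04166; check Q = 7.026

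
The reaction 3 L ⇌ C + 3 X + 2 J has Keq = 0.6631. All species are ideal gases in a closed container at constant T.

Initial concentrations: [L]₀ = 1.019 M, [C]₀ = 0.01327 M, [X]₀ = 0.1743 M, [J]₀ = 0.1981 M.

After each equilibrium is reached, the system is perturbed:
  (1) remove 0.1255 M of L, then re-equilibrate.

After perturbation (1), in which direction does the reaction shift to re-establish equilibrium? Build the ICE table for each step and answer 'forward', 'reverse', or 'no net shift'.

Q₀ = 2.6062e-06 vs Keq = 0.6631 ⇒ Q<K, forward
Step 1:
                   L          C          X          J
  Initial      1.019    0.01327     0.1743     0.1981
  Change     -0.6215     0.2072     0.6215     0.4143
  Equil       0.3975     0.2204     0.7958     0.6124
  solve Keq expr → x = 0.2072; check Q = 0.6631
Then remove 0.1255 M of L.
Step 2:
                   L          C          X          J
  Initial      0.272     0.2204     0.7958     0.6124
  Change     0.06438   -0.02146   -0.06438   -0.04292
  Equil       0.3364      0.199     0.7314     0.5695
  solve Keq expr → x = -0.02146; check Q = 0.6631

Direction: reverse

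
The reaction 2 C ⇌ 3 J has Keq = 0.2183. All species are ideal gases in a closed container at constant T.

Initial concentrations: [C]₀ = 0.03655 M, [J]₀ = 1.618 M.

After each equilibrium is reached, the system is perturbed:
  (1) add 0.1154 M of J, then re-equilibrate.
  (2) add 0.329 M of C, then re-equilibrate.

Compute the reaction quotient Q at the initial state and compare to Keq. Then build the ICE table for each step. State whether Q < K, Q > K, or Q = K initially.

Q₀ = 3171 vs Keq = 0.2183 ⇒ Q>K, reverse
Step 1:
                   C          J
  Initial    0.03655      1.618
  Change      0.7396     -1.109
  Equil       0.7762     0.5085
  solve Keq expr → x = -0.3698; check Q = 0.2183
Then add 0.1154 M of J.
Step 2:
                   C          J
  Initial     0.7762     0.6239
  Change     0.05975   -0.08963
  Equil       0.8359     0.5343
  solve Keq expr → x = -0.02988; check Q = 0.2183
Then add 0.329 M of C.
Step 3:
                   C          J
  Initial      1.165     0.5343
  Change    -0.07018     0.1053
  Equil        1.095     0.6396
  solve Keq expr → x = 0.03509; check Q = 0.2183

Q₀ = 3171; Q > K (proceeds reverse)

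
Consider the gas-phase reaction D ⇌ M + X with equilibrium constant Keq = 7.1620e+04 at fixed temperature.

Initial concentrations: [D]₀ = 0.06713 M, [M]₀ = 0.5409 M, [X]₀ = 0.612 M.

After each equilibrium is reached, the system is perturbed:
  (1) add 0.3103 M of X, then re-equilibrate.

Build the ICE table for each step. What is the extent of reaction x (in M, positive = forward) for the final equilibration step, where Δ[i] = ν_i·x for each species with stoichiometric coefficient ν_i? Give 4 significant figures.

x = -2.6343e-06 M

Q₀ = 4.931 vs Keq = 7.1620e+04 ⇒ Q<K, forward
Step 1:
                    D           M           X
  init        0.06713      0.5409       0.612
  Δ          -0.06712     0.06712     0.06712
  eq       5.7655e-06       0.608      0.6791
  solve Keq expr → x = 0.06712; check Q = 7.1620e+04
Then add 0.3103 M of X.
Step 2:
                    D           M           X
  init     5.7655e-06       0.608      0.9894
  Δ        2.6343e-06 -2.6343e-06 -2.6343e-06
  eq       8.3997e-06       0.608      0.9894
  solve Keq expr → x = -2.6343e-06; check Q = 7.1620e+04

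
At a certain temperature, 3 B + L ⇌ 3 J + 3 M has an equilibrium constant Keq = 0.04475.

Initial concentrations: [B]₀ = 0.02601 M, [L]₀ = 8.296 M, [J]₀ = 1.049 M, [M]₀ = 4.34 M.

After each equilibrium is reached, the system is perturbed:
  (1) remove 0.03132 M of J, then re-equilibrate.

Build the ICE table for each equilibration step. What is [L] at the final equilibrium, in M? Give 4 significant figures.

[L]_eq = 8.575 M

Q₀ = 6.4641e+05 vs Keq = 0.04475 ⇒ Q>K, reverse
Step 1:
                  B         L         J         M
  init      0.02601     8.296     1.049      4.34
  Δ          0.8631    0.2877   -0.8631   -0.8631
  eq         0.8891     8.584    0.1859     3.477
  solve Keq expr → x = -0.2877; check Q = 0.04475
Then remove 0.03132 M of J.
Step 2:
                  B         L         J         M
  init       0.8891     8.584    0.1546     3.477
  Δ         -0.0248 -0.008266    0.0248    0.0248
  eq         0.8643     8.575    0.1794     3.502
  solve Keq expr → x = 0.008266; check Q = 0.04475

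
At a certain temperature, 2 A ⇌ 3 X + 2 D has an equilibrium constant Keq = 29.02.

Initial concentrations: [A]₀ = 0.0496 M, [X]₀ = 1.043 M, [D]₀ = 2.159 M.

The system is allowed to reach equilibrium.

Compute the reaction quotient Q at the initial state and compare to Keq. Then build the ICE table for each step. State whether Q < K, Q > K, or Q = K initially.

Q₀ = 2150; Q > K (proceeds reverse)

Q₀ = 2150 vs Keq = 29.02 ⇒ Q>K, reverse
Step 1:
                  A         X         D
  Initial    0.0496     1.043     2.159
  Change     0.1909   -0.2863   -0.1909
  Equil      0.2405    0.7567     1.968
  solve Keq expr → x = -0.09544; check Q = 29.02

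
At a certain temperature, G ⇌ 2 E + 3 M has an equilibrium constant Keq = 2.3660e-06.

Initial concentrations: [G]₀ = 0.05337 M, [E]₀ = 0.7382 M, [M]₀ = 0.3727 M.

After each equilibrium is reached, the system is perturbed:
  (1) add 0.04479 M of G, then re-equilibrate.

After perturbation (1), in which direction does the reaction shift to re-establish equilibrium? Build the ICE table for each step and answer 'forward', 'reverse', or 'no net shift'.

Direction: forward

Q₀ = 0.5286 vs Keq = 2.3660e-06 ⇒ Q>K, reverse
Step 1:
                    G           E           M
  I           0.05337      0.7382      0.3727
  C            0.1203     -0.2406     -0.3609
  E            0.1737      0.4976     0.01184
  solve Keq expr → x = -0.1203; check Q = 2.3660e-06
Then add 0.04479 M of G.
Step 2:
                    G           E           M
  I            0.2184      0.4976     0.01184
  C       -3.0816e-04  6.1632e-04  9.2448e-04
  E            0.2181      0.4982     0.01276
  solve Keq expr → x = 3.0816e-04; check Q = 2.3660e-06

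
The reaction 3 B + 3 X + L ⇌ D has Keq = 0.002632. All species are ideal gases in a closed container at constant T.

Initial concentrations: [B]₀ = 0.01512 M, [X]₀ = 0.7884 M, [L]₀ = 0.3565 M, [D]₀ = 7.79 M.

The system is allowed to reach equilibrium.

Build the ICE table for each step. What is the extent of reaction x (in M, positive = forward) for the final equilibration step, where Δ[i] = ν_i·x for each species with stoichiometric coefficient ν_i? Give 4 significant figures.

x = -1.04 M

Q₀ = 1.2900e+07 vs Keq = 0.002632 ⇒ Q>K, reverse
Step 1:
                   B          X          L          D
  I          0.01512     0.7884     0.3565       7.79
  C            3.119      3.119       1.04      -1.04
  E            3.134      3.908      1.396       6.75
  solve Keq expr → x = -1.04; check Q = 0.002632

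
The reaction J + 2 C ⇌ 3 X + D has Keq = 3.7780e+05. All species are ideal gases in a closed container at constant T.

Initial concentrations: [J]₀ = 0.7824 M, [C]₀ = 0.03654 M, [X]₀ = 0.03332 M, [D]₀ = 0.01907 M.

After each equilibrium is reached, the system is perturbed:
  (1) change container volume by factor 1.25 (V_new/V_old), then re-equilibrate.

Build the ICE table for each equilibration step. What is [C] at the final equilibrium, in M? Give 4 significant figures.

Q₀ = 6.7530e-04 vs Keq = 3.7780e+05 ⇒ Q<K, forward
Step 1:
                    J           C           X           D
  I            0.7824     0.03654     0.03332     0.01907
  C          -0.01827    -0.03653      0.0548     0.01827
  E            0.7641  9.4064e-06     0.08812     0.03734
  solve Keq expr → x = 0.01827; check Q = 3.7780e+05
Then change container volume by factor 1.25 (V_new/V_old).
Step 2:
                    J           C           X           D
  I            0.6113  7.5252e-06     0.07049     0.02987
  C       -3.9712e-07 -7.9423e-07  1.1914e-06  3.9712e-07
  E            0.6113  6.7309e-06     0.07049     0.02987
  solve Keq expr → x = 3.9712e-07; check Q = 3.7780e+05

[C]_eq = 6.7309e-06 M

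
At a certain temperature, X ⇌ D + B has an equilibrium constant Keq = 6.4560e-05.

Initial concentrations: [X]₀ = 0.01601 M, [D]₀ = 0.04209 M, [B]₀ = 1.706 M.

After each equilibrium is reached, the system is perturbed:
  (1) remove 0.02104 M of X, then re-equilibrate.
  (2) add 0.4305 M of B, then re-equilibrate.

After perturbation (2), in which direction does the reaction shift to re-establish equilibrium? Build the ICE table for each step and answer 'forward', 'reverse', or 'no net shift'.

Direction: reverse

Q₀ = 4.485 vs Keq = 6.4560e-05 ⇒ Q>K, reverse
Step 1:
                    X           D           B
  I           0.01601     0.04209       1.706
  C           0.04209    -0.04209    -0.04209
  E            0.0581  2.2542e-06       1.664
  solve Keq expr → x = -0.04209; check Q = 6.4560e-05
Then remove 0.02104 M of X.
Step 2:
                    X           D           B
  I           0.03706  2.2542e-06       1.664
  C        8.1632e-07 -8.1632e-07 -8.1632e-07
  E           0.03706  1.4379e-06       1.664
  solve Keq expr → x = -8.1632e-07; check Q = 6.4560e-05
Then add 0.4305 M of B.
Step 3:
                    X           D           B
  I           0.03706  1.4379e-06       2.094
  C        2.9554e-07 -2.9554e-07 -2.9554e-07
  E           0.03706  1.1423e-06       2.094
  solve Keq expr → x = -2.9554e-07; check Q = 6.4560e-05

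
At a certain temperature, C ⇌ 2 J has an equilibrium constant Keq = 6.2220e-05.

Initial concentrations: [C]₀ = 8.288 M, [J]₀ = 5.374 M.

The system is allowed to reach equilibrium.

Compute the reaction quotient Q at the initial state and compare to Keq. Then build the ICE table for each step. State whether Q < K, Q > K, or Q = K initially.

Q₀ = 3.485; Q > K (proceeds reverse)

Q₀ = 3.485 vs Keq = 6.2220e-05 ⇒ Q>K, reverse
Step 1:
                  C         J
  I           8.288     5.374
  C           2.674    -5.348
  E           10.96   0.02612
  solve Keq expr → x = -2.674; check Q = 6.2220e-05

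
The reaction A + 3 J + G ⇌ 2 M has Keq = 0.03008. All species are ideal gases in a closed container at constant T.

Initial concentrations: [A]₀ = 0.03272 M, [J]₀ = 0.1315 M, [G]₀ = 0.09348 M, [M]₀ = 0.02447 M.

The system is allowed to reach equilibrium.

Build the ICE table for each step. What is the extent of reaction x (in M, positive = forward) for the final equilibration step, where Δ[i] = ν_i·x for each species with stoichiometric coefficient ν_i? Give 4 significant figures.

x = -0.01183 M

Q₀ = 86.09 vs Keq = 0.03008 ⇒ Q>K, reverse
Step 1:
                  A         J         G         M
  init      0.03272    0.1315   0.09348   0.02447
  Δ         0.01183   0.03549   0.01183  -0.02366
  eq        0.04455     0.167    0.1053 8.1064e-04
  solve Keq expr → x = -0.01183; check Q = 0.03008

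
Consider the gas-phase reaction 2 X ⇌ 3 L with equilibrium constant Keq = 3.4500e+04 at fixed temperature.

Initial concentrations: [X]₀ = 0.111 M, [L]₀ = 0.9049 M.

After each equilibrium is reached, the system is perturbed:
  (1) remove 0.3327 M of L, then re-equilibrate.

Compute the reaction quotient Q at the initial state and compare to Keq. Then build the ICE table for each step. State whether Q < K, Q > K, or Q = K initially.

Q₀ = 60.14 vs Keq = 3.4500e+04 ⇒ Q<K, forward
Step 1:
                    X           L
  init          0.111      0.9049
  Δ           -0.1051      0.1577
  eq         0.005897       1.063
  solve Keq expr → x = 0.05255; check Q = 3.4500e+04
Then remove 0.3327 M of L.
Step 2:
                    X           L
  init       0.005897      0.7299
  Δ         -0.002514    0.003771
  eq         0.003383      0.7336
  solve Keq expr → x = 0.001257; check Q = 3.4500e+04

Q₀ = 60.14; Q < K (proceeds forward)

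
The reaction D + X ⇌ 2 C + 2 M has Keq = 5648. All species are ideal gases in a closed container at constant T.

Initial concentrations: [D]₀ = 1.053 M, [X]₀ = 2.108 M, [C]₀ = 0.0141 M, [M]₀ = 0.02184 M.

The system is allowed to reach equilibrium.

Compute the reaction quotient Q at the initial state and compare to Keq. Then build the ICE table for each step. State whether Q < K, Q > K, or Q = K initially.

Q₀ = 4.2721e-08 vs Keq = 5648 ⇒ Q<K, forward
Step 1:
                    D           X           C           M
  init          1.053       2.108      0.0141     0.02184
  Δ             -1.05       -1.05       2.099       2.099
  eq         0.003362       1.058       2.113       2.121
  solve Keq expr → x = 1.05; check Q = 5648

Q₀ = 4.2721e-08; Q < K (proceeds forward)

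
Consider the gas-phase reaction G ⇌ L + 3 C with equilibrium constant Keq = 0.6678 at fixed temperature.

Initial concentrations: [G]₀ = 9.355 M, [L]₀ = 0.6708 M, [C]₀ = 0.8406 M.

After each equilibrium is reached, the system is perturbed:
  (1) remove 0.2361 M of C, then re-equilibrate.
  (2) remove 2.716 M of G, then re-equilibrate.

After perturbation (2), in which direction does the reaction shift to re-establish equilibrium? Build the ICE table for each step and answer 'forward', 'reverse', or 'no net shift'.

Direction: reverse

Q₀ = 0.04259 vs Keq = 0.6678 ⇒ Q<K, forward
Step 1:
                   G          L          C
  init         9.355     0.6708     0.8406
  Δ          -0.3269     0.3269     0.9808
  eq           9.028     0.9977      1.821
  solve Keq expr → x = 0.3269; check Q = 0.6678
Then remove 0.2361 M of C.
Step 2:
                   G          L          C
  init         9.028     0.9977      1.585
  Δ         -0.06469    0.06469     0.1941
  eq           8.963      1.062      1.779
  solve Keq expr → x = 0.06469; check Q = 0.6678
Then remove 2.716 M of G.
Step 3:
                   G          L          C
  init         6.247      1.062      1.779
  Δ          0.05606   -0.05606    -0.1682
  eq           6.303      1.006      1.611
  solve Keq expr → x = -0.05606; check Q = 0.6678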